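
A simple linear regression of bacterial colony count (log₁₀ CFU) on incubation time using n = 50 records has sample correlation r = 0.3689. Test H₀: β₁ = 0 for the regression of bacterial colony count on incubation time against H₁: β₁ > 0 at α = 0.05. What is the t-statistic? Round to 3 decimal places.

t = r·√(n − 2)/√(1 − r²) = 0.3689·√48/√0.863913 = 2.750.
df = n − 2 = 48.
One-sided p ≈ 0.0042, which is < 0.05, so reject H₀.
There is evidence of a linear association between incubation time and bacterial colony count.

t = 2.750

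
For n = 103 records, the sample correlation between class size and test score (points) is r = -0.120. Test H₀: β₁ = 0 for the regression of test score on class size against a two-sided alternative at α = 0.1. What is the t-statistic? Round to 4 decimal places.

t = -1.2148

t = r·√(n − 2)/√(1 − r²) = -0.120·√101/√0.9856 = -1.2148.
df = n − 2 = 101.
Two-sided p ≈ 0.2273, which is ≥ 0.1, so fail to reject H₀.
The data do not give significant evidence of a linear association between class size and test score.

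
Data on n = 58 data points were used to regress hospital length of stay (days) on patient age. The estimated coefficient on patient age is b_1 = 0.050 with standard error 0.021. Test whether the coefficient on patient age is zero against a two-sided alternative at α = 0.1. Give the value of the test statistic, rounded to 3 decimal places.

H₀: β₁ = 0 vs H₁: β₁ ≠ 0.
t = (b_1 − β₁⁰)/SE = 0.050 / 0.021 = 2.381.
df = n − 2 = 58 − 2 = 56.
Two-sided p ≈ 0.0207, which is < 0.1, so reject H₀.
There is evidence that patient age is associated with hospital length of stay.

t = 2.381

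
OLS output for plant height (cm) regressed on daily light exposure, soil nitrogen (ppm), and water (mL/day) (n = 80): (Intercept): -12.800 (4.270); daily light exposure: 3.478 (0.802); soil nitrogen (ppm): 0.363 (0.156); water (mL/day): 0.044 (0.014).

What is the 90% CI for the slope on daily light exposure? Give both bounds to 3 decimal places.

(2.143, 4.813)

Read off: b = 3.478, SE = 0.802 for daily light exposure.
df = n − k − 1 = 80 − 3 − 1 = 76.
t* = t_{0.05, 76} = 1.665151.
Margin = t* × SE = 1.665151 × 0.802 = 1.33545.
CI: 3.478 ± 1.33545 → (2.143, 4.813).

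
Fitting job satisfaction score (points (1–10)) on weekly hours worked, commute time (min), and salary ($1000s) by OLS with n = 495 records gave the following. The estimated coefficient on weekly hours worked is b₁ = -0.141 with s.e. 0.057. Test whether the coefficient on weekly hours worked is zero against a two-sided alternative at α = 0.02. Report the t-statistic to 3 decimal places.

H₀: β₁ = 0 vs H₁: β₁ ≠ 0.
t = (b₁ − β₁⁰)/SE = -0.141 / 0.057 = -2.474.
df = n − k − 1 = 495 − 3 − 1 = 491.
Two-sided p ≈ 0.0137, which is < 0.02, so reject H₀.
There is evidence that weekly hours worked is associated with job satisfaction score, holding the other predictors fixed.

t = -2.474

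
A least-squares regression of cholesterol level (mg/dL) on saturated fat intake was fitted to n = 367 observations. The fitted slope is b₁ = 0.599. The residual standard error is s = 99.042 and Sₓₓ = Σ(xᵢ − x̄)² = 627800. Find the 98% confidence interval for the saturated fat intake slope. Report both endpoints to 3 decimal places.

(0.307, 0.891)

SE(b₁) = s/√Sₓₓ = 99.042/√627800 = 0.125.
df = n − 2 = 365.
t* = t_{0.01, 365} = 2.336608.
Margin = t* × SE = 2.336608 × 0.125 = 0.29208.
CI: 0.599 ± 0.29208 → (0.307, 0.891).
With 98% confidence, each one-unit increase in saturated fat intake is associated with a change of between 0.307 and 0.891 mg/dL in cholesterol level.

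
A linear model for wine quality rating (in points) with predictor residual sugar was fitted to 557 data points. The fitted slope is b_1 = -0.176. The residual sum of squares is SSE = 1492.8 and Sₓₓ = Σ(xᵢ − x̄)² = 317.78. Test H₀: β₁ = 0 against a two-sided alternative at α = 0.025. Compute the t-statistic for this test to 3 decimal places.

t = -1.913

MSE = SSE/(n − 2) = 1492.8/555 = 2.68973.
SE(b_1) = √(MSE/Sₓₓ) = √(2.68973/317.78) = 0.0920007.
t = -0.176 / 0.0920007 = -1.913.
df = n − 2 = 555.
Two-sided p ≈ 0.0563, which is ≥ 0.025, so fail to reject H₀.
The data do not give significant evidence of an association between residual sugar and wine quality rating.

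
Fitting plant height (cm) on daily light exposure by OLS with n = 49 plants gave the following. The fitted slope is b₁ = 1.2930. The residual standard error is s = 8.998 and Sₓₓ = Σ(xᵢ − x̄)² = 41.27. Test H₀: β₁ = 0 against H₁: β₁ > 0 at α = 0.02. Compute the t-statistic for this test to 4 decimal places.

SE(b₁) = s/√Sₓₓ = 8.998/√41.27 = 1.40065.
t = 1.2930 / 1.40065 = 0.9231.
df = n − 2 = 47.
One-sided p ≈ 0.1803, which is ≥ 0.02, so fail to reject H₀.
The data do not give significant evidence that the true slope on daily light exposure is positive.

t = 0.9231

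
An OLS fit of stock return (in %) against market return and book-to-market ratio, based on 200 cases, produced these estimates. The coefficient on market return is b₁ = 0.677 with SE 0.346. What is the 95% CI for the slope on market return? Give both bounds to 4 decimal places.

df = n − k − 1 = 200 − 2 − 1 = 197.
t* = t_{0.025, 197} = 1.972079.
Margin = t* × SE = 1.972079 × 0.346 = 0.682339.
CI: 0.677 ± 0.682339 → (-0.0053, 1.3593).
With 95% confidence, each one-unit increase in market return is associated with a change of between -0.0053 and 1.3593 % in stock return, holding the other predictors fixed.

(-0.0053, 1.3593)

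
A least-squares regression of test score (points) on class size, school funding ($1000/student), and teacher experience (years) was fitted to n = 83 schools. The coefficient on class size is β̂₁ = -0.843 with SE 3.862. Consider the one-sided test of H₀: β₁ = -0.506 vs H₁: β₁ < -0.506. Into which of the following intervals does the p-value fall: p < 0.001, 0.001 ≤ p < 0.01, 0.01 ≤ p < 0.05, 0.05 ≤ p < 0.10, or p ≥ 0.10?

p ≥ 0.10

t = (-0.843 − (-0.506)) / 3.862 = -0.087.
df = n − k − 1 = 83 − 3 − 1 = 79.
One-sided p = P(T_{79} < t) ≈ 0.4653.
So p ≥ 0.10.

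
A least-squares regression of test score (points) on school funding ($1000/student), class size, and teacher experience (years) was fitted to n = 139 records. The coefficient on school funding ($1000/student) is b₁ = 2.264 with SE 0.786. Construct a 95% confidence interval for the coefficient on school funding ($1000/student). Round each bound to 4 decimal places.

df = n − k − 1 = 139 − 3 − 1 = 135.
t* = t_{0.025, 135} = 1.977692.
Margin = t* × SE = 1.977692 × 0.786 = 1.554466.
CI: 2.264 ± 1.554466 → (0.7095, 3.8185).
With 95% confidence, each one-unit increase in school funding ($1000/student) is associated with a change of between 0.7095 and 3.8185 points in test score, holding the other predictors fixed.

(0.7095, 3.8185)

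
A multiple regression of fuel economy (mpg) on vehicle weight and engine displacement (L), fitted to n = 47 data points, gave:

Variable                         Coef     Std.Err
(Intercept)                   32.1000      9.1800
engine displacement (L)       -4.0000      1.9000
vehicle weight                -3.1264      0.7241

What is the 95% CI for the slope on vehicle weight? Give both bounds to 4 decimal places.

(-4.5857, -1.6671)

Read off: b = -3.1264, SE = 0.7241 for vehicle weight.
df = n − k − 1 = 47 − 2 − 1 = 44.
t* = t_{0.025, 44} = 2.015368.
Margin = t* × SE = 2.015368 × 0.7241 = 1.459328.
CI: -3.1264 ± 1.459328 → (-4.5857, -1.6671).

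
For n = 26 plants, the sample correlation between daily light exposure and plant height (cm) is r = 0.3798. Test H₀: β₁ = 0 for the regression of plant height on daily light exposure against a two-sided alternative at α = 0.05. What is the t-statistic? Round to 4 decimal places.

t = 2.0113

t = r·√(n − 2)/√(1 − r²) = 0.3798·√24/√0.855752 = 2.0113.
df = n − 2 = 24.
Two-sided p ≈ 0.0556, which is ≥ 0.05, so fail to reject H₀.
The data do not give significant evidence of a linear association between daily light exposure and plant height.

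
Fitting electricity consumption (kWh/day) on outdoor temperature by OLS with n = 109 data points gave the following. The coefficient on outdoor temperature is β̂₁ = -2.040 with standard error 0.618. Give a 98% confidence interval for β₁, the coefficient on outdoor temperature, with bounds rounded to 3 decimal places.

(-3.500, -0.580)

df = n − 2 = 109 − 2 = 107.
t* = t_{0.01, 107} = 2.361704.
Margin = t* × SE = 2.361704 × 0.618 = 1.45953.
CI: -2.040 ± 1.45953 → (-3.500, -0.580).
With 98% confidence, each one-unit increase in outdoor temperature is associated with a change of between -3.500 and -0.580 kWh/day in electricity consumption.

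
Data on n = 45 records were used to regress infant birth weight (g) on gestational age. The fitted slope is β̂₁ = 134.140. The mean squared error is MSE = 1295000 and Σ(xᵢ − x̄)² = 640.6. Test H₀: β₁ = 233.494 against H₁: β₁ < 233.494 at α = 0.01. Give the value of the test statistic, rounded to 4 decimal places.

t = -2.2098

SE(β̂₁) = √(MSE/Sₓₓ) = √(1.295e+06/640.6) = 44.9616.
t = (134.140 − 233.494) / 44.9616 = -2.2098.
df = n − 2 = 43.
One-sided p ≈ 0.0162, which is ≥ 0.01, so fail to reject H₀.
The data do not give significant evidence that the true slope on gestational age is below 233.494 g per unit.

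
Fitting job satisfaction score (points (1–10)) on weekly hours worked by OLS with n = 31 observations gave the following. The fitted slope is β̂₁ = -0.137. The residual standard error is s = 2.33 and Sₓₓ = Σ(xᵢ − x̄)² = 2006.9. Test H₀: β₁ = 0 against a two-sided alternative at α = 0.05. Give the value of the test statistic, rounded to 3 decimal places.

SE(β̂₁) = s/√Sₓₓ = 2.33/√2006.9 = 0.0520107.
t = -0.137 / 0.0520107 = -2.634.
df = n − 2 = 29.
Two-sided p ≈ 0.0134, which is < 0.05, so reject H₀.
There is evidence that weekly hours worked is associated with job satisfaction score.

t = -2.634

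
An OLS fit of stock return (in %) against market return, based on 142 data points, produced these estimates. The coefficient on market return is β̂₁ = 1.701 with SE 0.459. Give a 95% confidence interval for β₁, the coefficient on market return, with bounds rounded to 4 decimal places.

(0.7935, 2.6085)

df = n − 2 = 142 − 2 = 140.
t* = t_{0.025, 140} = 1.977054.
Margin = t* × SE = 1.977054 × 0.459 = 0.907468.
CI: 1.701 ± 0.907468 → (0.7935, 2.6085).
With 95% confidence, each one-unit increase in market return is associated with a change of between 0.7935 and 2.6085 % in stock return.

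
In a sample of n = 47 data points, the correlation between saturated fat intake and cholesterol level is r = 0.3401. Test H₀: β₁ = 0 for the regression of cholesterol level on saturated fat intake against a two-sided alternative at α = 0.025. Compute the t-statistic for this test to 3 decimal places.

t = 2.426

t = r·√(n − 2)/√(1 − r²) = 0.3401·√45/√0.884332 = 2.426.
df = n − 2 = 45.
Two-sided p ≈ 0.0193, which is < 0.025, so reject H₀.
There is evidence of a linear association between saturated fat intake and cholesterol level.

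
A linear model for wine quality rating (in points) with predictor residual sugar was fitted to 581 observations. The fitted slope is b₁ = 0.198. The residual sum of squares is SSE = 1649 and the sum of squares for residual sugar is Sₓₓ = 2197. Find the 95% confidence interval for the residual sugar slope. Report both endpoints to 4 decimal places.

MSE = SSE/(n − 2) = 1649/579 = 2.84801.
SE(b₁) = √(MSE/Sₓₓ) = √(2.84801/2197) = 0.0360044.
df = n − 2 = 579.
t* = t_{0.025, 579} = 1.96407.
Margin = t* × SE = 1.96407 × 0.0360044 = 0.070715.
CI: 0.198 ± 0.070715 → (0.1273, 0.2687).
With 95% confidence, each one-unit increase in residual sugar is associated with a change of between 0.1273 and 0.2687 points in wine quality rating.

(0.1273, 0.2687)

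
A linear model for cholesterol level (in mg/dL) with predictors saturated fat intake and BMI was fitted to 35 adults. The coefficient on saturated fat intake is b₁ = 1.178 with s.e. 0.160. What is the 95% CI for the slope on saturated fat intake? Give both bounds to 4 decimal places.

df = n − k − 1 = 35 − 2 − 1 = 32.
t* = t_{0.025, 32} = 2.036933.
Margin = t* × SE = 2.036933 × 0.160 = 0.325909.
CI: 1.178 ± 0.325909 → (0.8521, 1.5039).
With 95% confidence, each one-unit increase in saturated fat intake is associated with a change of between 0.8521 and 1.5039 mg/dL in cholesterol level, holding the other predictors fixed.

(0.8521, 1.5039)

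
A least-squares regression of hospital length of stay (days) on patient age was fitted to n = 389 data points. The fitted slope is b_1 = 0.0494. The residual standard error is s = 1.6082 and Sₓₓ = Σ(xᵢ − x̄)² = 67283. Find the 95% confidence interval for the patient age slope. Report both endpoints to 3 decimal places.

(0.037, 0.062)

SE(b_1) = s/√Sₓₓ = 1.6082/√67283 = 0.00619994.
df = n − 2 = 387.
t* = t_{0.025, 387} = 1.966113.
Margin = t* × SE = 1.966113 × 0.00619994 = 0.01219.
CI: 0.0494 ± 0.01219 → (0.037, 0.062).
With 95% confidence, each one-unit increase in patient age is associated with a change of between 0.037 and 0.062 days in hospital length of stay.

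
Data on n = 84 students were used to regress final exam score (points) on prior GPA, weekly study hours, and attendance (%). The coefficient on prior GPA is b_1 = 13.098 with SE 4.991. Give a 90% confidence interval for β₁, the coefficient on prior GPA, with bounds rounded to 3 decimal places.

(4.792, 21.404)

df = n − k − 1 = 84 − 3 − 1 = 80.
t* = t_{0.05, 80} = 1.664125.
Margin = t* × SE = 1.664125 × 4.991 = 8.30565.
CI: 13.098 ± 8.30565 → (4.792, 21.404).
With 90% confidence, each one-unit increase in prior GPA is associated with a change of between 4.792 and 21.404 points in final exam score, holding the other predictors fixed.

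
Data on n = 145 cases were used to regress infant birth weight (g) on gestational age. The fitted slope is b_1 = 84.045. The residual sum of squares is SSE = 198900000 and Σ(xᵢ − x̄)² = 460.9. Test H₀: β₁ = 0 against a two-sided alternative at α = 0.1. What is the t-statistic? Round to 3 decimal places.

t = 1.530

MSE = SSE/(n − 2) = 198900000/143 = 1.39091e+06.
SE(b_1) = √(MSE/Sₓₓ) = √(1.39091e+06/460.9) = 54.9346.
t = 84.045 / 54.9346 = 1.530.
df = n − 2 = 143.
Two-sided p ≈ 0.1282, which is ≥ 0.1, so fail to reject H₀.
The data do not give significant evidence of an association between gestational age and infant birth weight.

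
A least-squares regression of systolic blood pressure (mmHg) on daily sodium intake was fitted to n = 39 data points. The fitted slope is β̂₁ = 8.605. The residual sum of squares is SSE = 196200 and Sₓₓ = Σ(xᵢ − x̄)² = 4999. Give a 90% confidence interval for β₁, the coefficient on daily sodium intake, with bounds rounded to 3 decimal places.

(6.867, 10.343)

MSE = SSE/(n − 2) = 196200/37 = 5302.7.
SE(β̂₁) = √(MSE/Sₓₓ) = √(5302.7/4999) = 1.02993.
df = n − 2 = 37.
t* = t_{0.05, 37} = 1.687094.
Margin = t* × SE = 1.687094 × 1.02993 = 1.73759.
CI: 8.605 ± 1.73759 → (6.867, 10.343).
With 90% confidence, each one-unit increase in daily sodium intake is associated with a change of between 6.867 and 10.343 mmHg in systolic blood pressure.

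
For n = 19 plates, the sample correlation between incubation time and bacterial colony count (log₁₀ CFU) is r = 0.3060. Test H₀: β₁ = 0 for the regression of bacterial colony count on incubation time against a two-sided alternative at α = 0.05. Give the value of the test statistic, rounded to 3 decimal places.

t = 1.325

t = r·√(n − 2)/√(1 − r²) = 0.3060·√17/√0.906364 = 1.325.
df = n − 2 = 17.
Two-sided p ≈ 0.2026, which is ≥ 0.05, so fail to reject H₀.
The data do not give significant evidence of a linear association between incubation time and bacterial colony count.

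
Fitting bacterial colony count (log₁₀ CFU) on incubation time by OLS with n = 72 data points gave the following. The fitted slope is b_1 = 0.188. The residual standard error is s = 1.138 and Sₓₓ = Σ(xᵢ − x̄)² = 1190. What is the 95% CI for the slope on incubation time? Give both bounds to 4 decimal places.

SE(b_1) = s/√Sₓₓ = 1.138/√1190 = 0.032989.
df = n − 2 = 70.
t* = t_{0.025, 70} = 1.994437.
Margin = t* × SE = 1.994437 × 0.032989 = 0.065794.
CI: 0.188 ± 0.065794 → (0.1222, 0.2538).
With 95% confidence, each one-unit increase in incubation time is associated with a change of between 0.1222 and 0.2538 log₁₀ CFU in bacterial colony count.

(0.1222, 0.2538)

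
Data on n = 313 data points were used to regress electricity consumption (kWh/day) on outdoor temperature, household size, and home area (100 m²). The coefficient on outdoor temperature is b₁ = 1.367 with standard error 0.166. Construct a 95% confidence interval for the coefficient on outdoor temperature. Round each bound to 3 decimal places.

df = n − k − 1 = 313 − 3 − 1 = 309.
t* = t_{0.025, 309} = 1.967671.
Margin = t* × SE = 1.967671 × 0.166 = 0.32663.
CI: 1.367 ± 0.32663 → (1.040, 1.694).
With 95% confidence, each one-unit increase in outdoor temperature is associated with a change of between 1.040 and 1.694 kWh/day in electricity consumption, holding the other predictors fixed.

(1.040, 1.694)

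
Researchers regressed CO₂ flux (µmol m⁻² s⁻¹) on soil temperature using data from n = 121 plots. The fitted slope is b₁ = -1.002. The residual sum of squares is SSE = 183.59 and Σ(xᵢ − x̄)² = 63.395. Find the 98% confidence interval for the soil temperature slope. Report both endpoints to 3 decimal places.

MSE = SSE/(n − 2) = 183.59/119 = 1.54277.
SE(b₁) = √(MSE/Sₓₓ) = √(1.54277/63.395) = 0.156.
df = n − 2 = 119.
t* = t_{0.01, 119} = 2.358093.
Margin = t* × SE = 2.358093 × 0.156 = 0.36786.
CI: -1.002 ± 0.36786 → (-1.370, -0.634).
With 98% confidence, each one-unit increase in soil temperature is associated with a change of between -1.370 and -0.634 µmol m⁻² s⁻¹ in CO₂ flux.

(-1.370, -0.634)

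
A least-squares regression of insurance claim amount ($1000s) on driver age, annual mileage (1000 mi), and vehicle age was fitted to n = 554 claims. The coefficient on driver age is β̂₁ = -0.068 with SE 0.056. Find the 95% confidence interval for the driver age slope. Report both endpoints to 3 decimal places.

df = n − k − 1 = 554 − 3 − 1 = 550.
t* = t_{0.025, 550} = 1.964287.
Margin = t* × SE = 1.964287 × 0.056 = 0.11000.
CI: -0.068 ± 0.11000 → (-0.178, 0.042).
With 95% confidence, each one-unit increase in driver age is associated with a change of between -0.178 and 0.042 $1000s in insurance claim amount, holding the other predictors fixed.

(-0.178, 0.042)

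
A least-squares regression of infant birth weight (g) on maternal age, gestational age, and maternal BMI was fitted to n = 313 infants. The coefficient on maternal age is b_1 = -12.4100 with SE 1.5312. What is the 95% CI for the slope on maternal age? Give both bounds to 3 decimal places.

(-15.423, -9.397)

df = n − k − 1 = 313 − 3 − 1 = 309.
t* = t_{0.025, 309} = 1.967671.
Margin = t* × SE = 1.967671 × 1.5312 = 3.01290.
CI: -12.4100 ± 3.01290 → (-15.423, -9.397).
With 95% confidence, each one-unit increase in maternal age is associated with a change of between -15.423 and -9.397 g in infant birth weight, holding the other predictors fixed.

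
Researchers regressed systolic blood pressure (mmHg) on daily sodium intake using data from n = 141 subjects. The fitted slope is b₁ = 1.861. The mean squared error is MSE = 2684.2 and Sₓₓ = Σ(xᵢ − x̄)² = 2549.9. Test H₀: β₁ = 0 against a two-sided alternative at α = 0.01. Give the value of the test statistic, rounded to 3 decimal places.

SE(b₁) = √(MSE/Sₓₓ) = √(2684.2/2549.9) = 1.026.
t = 1.861 / 1.026 = 1.814.
df = n − 2 = 139.
Two-sided p ≈ 0.0719, which is ≥ 0.01, so fail to reject H₀.
The data do not give significant evidence of an association between daily sodium intake and systolic blood pressure.

t = 1.814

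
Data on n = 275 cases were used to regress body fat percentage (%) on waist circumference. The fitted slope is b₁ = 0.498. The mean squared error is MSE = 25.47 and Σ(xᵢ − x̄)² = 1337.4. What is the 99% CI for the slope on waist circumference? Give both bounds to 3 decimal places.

(0.140, 0.856)

SE(b₁) = √(MSE/Sₓₓ) = √(25.47/1337.4) = 0.138002.
df = n − 2 = 273.
t* = t_{0.005, 273} = 2.593958.
Margin = t* × SE = 2.593958 × 0.138002 = 0.35797.
CI: 0.498 ± 0.35797 → (0.140, 0.856).
With 99% confidence, each one-unit increase in waist circumference is associated with a change of between 0.140 and 0.856 % in body fat percentage.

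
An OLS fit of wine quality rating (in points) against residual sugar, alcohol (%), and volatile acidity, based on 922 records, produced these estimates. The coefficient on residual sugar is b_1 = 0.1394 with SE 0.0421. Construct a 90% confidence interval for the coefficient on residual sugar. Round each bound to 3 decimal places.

(0.070, 0.209)

df = n − k − 1 = 922 − 3 − 1 = 918.
t* = t_{0.05, 918} = 1.646515.
Margin = t* × SE = 1.646515 × 0.0421 = 0.06932.
CI: 0.1394 ± 0.06932 → (0.070, 0.209).
With 90% confidence, each one-unit increase in residual sugar is associated with a change of between 0.070 and 0.209 points in wine quality rating, holding the other predictors fixed.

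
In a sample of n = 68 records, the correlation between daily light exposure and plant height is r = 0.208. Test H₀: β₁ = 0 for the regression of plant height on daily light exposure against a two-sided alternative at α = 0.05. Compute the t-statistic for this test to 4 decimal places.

t = r·√(n − 2)/√(1 − r²) = 0.208·√66/√0.956736 = 1.7276.
df = n − 2 = 66.
Two-sided p ≈ 0.0887, which is ≥ 0.05, so fail to reject H₀.
The data do not give significant evidence of a linear association between daily light exposure and plant height.

t = 1.7276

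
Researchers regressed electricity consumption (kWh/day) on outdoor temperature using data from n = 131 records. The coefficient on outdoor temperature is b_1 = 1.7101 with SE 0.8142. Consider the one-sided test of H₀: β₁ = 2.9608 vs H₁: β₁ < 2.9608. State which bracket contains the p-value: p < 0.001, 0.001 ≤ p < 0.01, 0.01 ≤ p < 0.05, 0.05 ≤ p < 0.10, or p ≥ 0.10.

t = (1.7101 − 2.9608) / 0.8142 = -1.536.
df = n − 2 = 131 − 2 = 129.
One-sided p = P(T_{129} < t) ≈ 0.0635.
So 0.05 ≤ p < 0.10.

0.05 ≤ p < 0.10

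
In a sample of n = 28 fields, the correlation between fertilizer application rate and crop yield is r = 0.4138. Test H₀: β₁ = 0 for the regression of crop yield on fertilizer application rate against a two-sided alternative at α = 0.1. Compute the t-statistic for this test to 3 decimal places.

t = r·√(n − 2)/√(1 − r²) = 0.4138·√26/√0.82877 = 2.318.
df = n − 2 = 26.
Two-sided p ≈ 0.0286, which is < 0.1, so reject H₀.
There is evidence of a linear association between fertilizer application rate and crop yield.

t = 2.318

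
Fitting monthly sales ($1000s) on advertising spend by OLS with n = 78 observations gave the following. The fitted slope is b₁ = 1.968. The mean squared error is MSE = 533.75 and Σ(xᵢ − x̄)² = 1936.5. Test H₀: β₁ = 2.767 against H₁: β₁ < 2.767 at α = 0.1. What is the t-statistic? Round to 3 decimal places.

SE(b₁) = √(MSE/Sₓₓ) = √(533.75/1936.5) = 0.525001.
t = (1.968 − 2.767) / 0.525001 = -1.522.
df = n − 2 = 76.
One-sided p ≈ 0.0661, which is < 0.1, so reject H₀.
There is evidence that the true slope on advertising spend is below 2.767 $1000s per unit.

t = -1.522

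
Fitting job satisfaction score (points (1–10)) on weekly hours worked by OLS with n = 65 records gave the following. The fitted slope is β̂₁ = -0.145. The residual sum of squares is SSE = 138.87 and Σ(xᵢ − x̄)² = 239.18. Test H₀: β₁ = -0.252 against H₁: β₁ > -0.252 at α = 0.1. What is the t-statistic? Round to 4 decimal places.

MSE = SSE/(n − 2) = 138.87/63 = 2.20429.
SE(β̂₁) = √(MSE/Sₓₓ) = √(2.20429/239.18) = 0.0960001.
t = (-0.145 − (-0.252)) / 0.0960001 = 1.1146.
df = n − 2 = 63.
One-sided p ≈ 0.1346, which is ≥ 0.1, so fail to reject H₀.
The data do not give significant evidence that the true slope on weekly hours worked exceeds -0.252 points (1–10) per unit.

t = 1.1146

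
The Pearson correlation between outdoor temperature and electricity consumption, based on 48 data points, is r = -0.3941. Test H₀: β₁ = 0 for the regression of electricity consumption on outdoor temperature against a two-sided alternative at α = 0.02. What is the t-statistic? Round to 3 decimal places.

t = r·√(n − 2)/√(1 − r²) = -0.3941·√46/√0.844685 = -2.908.
df = n − 2 = 46.
Two-sided p ≈ 0.0056, which is < 0.02, so reject H₀.
There is evidence of a linear association between outdoor temperature and electricity consumption.

t = -2.908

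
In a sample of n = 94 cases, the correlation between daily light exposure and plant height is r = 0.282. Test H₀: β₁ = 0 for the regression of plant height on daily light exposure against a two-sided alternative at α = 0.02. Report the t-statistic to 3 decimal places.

t = r·√(n − 2)/√(1 − r²) = 0.282·√92/√0.920476 = 2.819.
df = n − 2 = 92.
Two-sided p ≈ 0.0059, which is < 0.02, so reject H₀.
There is evidence of a linear association between daily light exposure and plant height.

t = 2.819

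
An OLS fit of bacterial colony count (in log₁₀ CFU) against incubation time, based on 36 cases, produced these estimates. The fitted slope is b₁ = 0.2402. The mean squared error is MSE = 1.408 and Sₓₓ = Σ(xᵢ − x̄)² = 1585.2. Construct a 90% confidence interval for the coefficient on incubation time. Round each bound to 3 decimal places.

(0.190, 0.291)

SE(b₁) = √(MSE/Sₓₓ) = √(1.408/1585.2) = 0.029803.
df = n − 2 = 34.
t* = t_{0.05, 34} = 1.690924.
Margin = t* × SE = 1.690924 × 0.029803 = 0.05039.
CI: 0.2402 ± 0.05039 → (0.190, 0.291).
With 90% confidence, each one-unit increase in incubation time is associated with a change of between 0.190 and 0.291 log₁₀ CFU in bacterial colony count.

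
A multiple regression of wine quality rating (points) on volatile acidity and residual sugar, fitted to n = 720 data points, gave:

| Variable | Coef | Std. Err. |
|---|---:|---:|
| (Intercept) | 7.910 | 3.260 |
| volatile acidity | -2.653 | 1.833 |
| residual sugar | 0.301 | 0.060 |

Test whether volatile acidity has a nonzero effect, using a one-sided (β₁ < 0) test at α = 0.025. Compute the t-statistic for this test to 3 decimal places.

Read off: b = -2.653, SE = 1.833 for volatile acidity.
H₀: β₁ = 0 vs H₁: β₁ < 0.
t = -2.653 / 1.833 = -1.447.
df = n − k − 1 = 720 − 2 − 1 = 717.
One-sided p ≈ 0.0741, which is ≥ 0.025, so fail to reject H₀.
The data do not give significant evidence that the true slope on volatile acidity is negative, holding the other predictors fixed.

t = -1.447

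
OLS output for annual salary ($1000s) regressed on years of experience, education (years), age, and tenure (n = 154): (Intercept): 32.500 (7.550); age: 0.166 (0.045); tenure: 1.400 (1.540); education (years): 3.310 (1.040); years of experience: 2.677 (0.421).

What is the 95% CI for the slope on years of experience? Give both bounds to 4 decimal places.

Read off: b = 2.677, SE = 0.421 for years of experience.
df = n − k − 1 = 154 − 4 − 1 = 149.
t* = t_{0.025, 149} = 1.976013.
Margin = t* × SE = 1.976013 × 0.421 = 0.831902.
CI: 2.677 ± 0.831902 → (1.8451, 3.5089).

(1.8451, 3.5089)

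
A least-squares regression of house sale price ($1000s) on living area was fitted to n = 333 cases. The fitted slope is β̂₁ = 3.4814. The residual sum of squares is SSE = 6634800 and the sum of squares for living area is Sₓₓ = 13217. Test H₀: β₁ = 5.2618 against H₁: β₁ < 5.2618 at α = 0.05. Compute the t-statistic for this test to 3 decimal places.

t = -1.446

MSE = SSE/(n − 2) = 6634800/331 = 20044.7.
SE(β̂₁) = √(MSE/Sₓₓ) = √(20044.7/13217) = 1.2315.
t = (3.4814 − 5.2618) / 1.2315 = -1.446.
df = n − 2 = 331.
One-sided p ≈ 0.0746, which is ≥ 0.05, so fail to reject H₀.
The data do not give significant evidence that the true slope on living area is below 5.2618 $1000s per unit.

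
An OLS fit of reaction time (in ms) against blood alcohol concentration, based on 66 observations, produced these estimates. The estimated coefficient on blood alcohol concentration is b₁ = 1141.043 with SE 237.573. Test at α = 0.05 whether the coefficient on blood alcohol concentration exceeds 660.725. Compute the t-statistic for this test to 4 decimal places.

t = 2.0218

H₀: β₁ = 660.725 vs H₁: β₁ > 660.725.
t = (b₁ − β₁⁰)/SE = (1141.043 − 660.725) / 237.573 = 2.0218.
df = n − 2 = 66 − 2 = 64.
One-sided p ≈ 0.0237, which is < 0.05, so reject H₀.
There is evidence that the true slope on blood alcohol concentration exceeds 660.725 ms per unit.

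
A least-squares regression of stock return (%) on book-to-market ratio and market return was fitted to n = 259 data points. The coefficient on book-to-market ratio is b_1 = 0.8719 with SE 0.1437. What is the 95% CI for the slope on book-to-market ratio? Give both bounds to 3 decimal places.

(0.589, 1.155)

df = n − k − 1 = 259 − 2 − 1 = 256.
t* = t_{0.025, 256} = 1.969274.
Margin = t* × SE = 1.969274 × 0.1437 = 0.28298.
CI: 0.8719 ± 0.28298 → (0.589, 1.155).
With 95% confidence, each one-unit increase in book-to-market ratio is associated with a change of between 0.589 and 1.155 % in stock return, holding the other predictors fixed.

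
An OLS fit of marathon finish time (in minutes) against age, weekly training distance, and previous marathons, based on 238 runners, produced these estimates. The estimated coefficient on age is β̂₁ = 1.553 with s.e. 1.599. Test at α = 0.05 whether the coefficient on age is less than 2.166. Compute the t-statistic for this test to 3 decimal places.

H₀: β₁ = 2.166 vs H₁: β₁ < 2.166.
t = (β̂₁ − β₁⁰)/SE = (1.553 − 2.166) / 1.599 = -0.383.
df = n − k − 1 = 238 − 3 − 1 = 234.
One-sided p ≈ 0.3509, which is ≥ 0.05, so fail to reject H₀.
The data do not give significant evidence that the true slope on age is below 2.166 minutes per unit, holding the other predictors fixed.

t = -0.383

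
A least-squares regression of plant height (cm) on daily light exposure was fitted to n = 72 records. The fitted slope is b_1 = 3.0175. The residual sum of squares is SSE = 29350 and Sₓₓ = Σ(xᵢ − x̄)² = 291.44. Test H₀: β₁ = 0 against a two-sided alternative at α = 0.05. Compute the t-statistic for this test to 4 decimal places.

MSE = SSE/(n − 2) = 29350/70 = 419.286.
SE(b_1) = √(MSE/Sₓₓ) = √(419.286/291.44) = 1.19945.
t = 3.0175 / 1.19945 = 2.5157.
df = n − 2 = 70.
Two-sided p ≈ 0.0142, which is < 0.05, so reject H₀.
There is evidence that daily light exposure is associated with plant height.

t = 2.5157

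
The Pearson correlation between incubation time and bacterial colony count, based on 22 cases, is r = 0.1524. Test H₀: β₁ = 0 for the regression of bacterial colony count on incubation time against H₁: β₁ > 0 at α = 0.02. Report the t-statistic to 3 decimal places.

t = 0.690

t = r·√(n − 2)/√(1 − r²) = 0.1524·√20/√0.976774 = 0.690.
df = n − 2 = 20.
One-sided p ≈ 0.2492, which is ≥ 0.02, so fail to reject H₀.
The data do not give significant evidence of a linear association between incubation time and bacterial colony count.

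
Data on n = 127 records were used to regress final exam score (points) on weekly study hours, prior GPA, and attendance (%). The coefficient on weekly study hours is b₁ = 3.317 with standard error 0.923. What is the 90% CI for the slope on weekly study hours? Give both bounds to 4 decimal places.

(1.7873, 4.8467)

df = n − k − 1 = 127 − 3 − 1 = 123.
t* = t_{0.05, 123} = 1.657336.
Margin = t* × SE = 1.657336 × 0.923 = 1.529721.
CI: 3.317 ± 1.529721 → (1.7873, 4.8467).
With 90% confidence, each one-unit increase in weekly study hours is associated with a change of between 1.7873 and 4.8467 points in final exam score, holding the other predictors fixed.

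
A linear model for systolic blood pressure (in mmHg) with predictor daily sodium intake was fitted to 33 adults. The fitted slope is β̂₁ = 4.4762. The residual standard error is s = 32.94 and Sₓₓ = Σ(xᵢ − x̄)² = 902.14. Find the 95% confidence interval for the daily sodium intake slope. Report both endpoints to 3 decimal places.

SE(β̂₁) = s/√Sₓₓ = 32.94/√902.14 = 1.0967.
df = n − 2 = 31.
t* = t_{0.025, 31} = 2.039513.
Margin = t* × SE = 2.039513 × 1.0967 = 2.23673.
CI: 4.4762 ± 2.23673 → (2.239, 6.713).
With 95% confidence, each one-unit increase in daily sodium intake is associated with a change of between 2.239 and 6.713 mmHg in systolic blood pressure.

(2.239, 6.713)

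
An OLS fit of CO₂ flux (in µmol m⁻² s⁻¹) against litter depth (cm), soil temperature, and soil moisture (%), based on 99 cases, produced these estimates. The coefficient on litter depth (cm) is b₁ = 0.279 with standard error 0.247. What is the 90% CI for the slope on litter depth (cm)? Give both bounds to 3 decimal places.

(-0.131, 0.689)

df = n − k − 1 = 99 − 3 − 1 = 95.
t* = t_{0.05, 95} = 1.661052.
Margin = t* × SE = 1.661052 × 0.247 = 0.41028.
CI: 0.279 ± 0.41028 → (-0.131, 0.689).
With 90% confidence, each one-unit increase in litter depth (cm) is associated with a change of between -0.131 and 0.689 µmol m⁻² s⁻¹ in CO₂ flux, holding the other predictors fixed.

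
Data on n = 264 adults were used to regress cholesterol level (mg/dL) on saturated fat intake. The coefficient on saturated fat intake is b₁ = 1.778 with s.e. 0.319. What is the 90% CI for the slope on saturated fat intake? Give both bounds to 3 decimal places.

df = n − 2 = 264 − 2 = 262.
t* = t_{0.05, 262} = 1.65069.
Margin = t* × SE = 1.65069 × 0.319 = 0.52657.
CI: 1.778 ± 0.52657 → (1.251, 2.305).
With 90% confidence, each one-unit increase in saturated fat intake is associated with a change of between 1.251 and 2.305 mg/dL in cholesterol level.

(1.251, 2.305)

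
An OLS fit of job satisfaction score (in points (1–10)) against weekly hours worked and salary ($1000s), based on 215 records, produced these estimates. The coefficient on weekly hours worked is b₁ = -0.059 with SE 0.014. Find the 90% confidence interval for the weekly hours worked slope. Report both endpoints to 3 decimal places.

(-0.082, -0.036)

df = n − k − 1 = 215 − 2 − 1 = 212.
t* = t_{0.05, 212} = 1.652073.
Margin = t* × SE = 1.652073 × 0.014 = 0.02313.
CI: -0.059 ± 0.02313 → (-0.082, -0.036).
With 90% confidence, each one-unit increase in weekly hours worked is associated with a change of between -0.082 and -0.036 points (1–10) in job satisfaction score, holding the other predictors fixed.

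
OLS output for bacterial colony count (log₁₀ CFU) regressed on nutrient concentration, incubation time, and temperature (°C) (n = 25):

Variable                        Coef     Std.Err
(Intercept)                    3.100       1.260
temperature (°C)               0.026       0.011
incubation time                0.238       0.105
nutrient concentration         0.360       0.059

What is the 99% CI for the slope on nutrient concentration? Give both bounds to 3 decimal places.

(0.193, 0.527)

Read off: b = 0.360, SE = 0.059 for nutrient concentration.
df = n − k − 1 = 25 − 3 − 1 = 21.
t* = t_{0.005, 21} = 2.83136.
Margin = t* × SE = 2.83136 × 0.059 = 0.16705.
CI: 0.360 ± 0.16705 → (0.193, 0.527).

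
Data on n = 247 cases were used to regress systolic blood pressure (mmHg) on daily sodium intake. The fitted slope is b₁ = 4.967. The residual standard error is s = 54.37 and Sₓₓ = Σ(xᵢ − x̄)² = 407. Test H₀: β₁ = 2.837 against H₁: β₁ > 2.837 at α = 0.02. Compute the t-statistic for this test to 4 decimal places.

SE(b₁) = s/√Sₓₓ = 54.37/√407 = 2.69502.
t = (4.967 − 2.837) / 2.69502 = 0.7903.
df = n − 2 = 245.
One-sided p ≈ 0.2150, which is ≥ 0.02, so fail to reject H₀.
The data do not give significant evidence that the true slope on daily sodium intake exceeds 2.837 mmHg per unit.

t = 0.7903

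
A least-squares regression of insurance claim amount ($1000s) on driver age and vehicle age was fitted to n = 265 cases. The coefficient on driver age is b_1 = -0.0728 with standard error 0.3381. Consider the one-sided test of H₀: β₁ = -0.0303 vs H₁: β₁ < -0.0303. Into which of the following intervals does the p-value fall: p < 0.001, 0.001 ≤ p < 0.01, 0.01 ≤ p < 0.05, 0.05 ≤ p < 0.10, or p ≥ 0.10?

t = (-0.0728 − (-0.0303)) / 0.3381 = -0.126.
df = n − k − 1 = 265 − 2 − 1 = 262.
One-sided p = P(T_{262} < t) ≈ 0.4500.
So p ≥ 0.10.

p ≥ 0.10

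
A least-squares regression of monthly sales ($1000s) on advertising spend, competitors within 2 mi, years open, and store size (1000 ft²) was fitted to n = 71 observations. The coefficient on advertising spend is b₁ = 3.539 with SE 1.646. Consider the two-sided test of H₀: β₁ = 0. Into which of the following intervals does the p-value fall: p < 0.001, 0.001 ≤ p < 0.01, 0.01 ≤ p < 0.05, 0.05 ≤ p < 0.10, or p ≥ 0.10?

0.01 ≤ p < 0.05

t = 3.539 / 1.646 = 2.150.
df = n − k − 1 = 71 − 4 − 1 = 66.
Two-sided p = 2·P(T_{66} > |t|) ≈ 0.0352.
So 0.01 ≤ p < 0.05.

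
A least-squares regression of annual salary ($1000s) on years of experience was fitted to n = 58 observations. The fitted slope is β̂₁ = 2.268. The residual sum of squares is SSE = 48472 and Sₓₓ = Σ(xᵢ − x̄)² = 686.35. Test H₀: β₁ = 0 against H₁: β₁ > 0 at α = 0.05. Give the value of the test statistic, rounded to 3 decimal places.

t = 2.020

MSE = SSE/(n − 2) = 48472/56 = 865.571.
SE(β̂₁) = √(MSE/Sₓₓ) = √(865.571/686.35) = 1.123.
t = 2.268 / 1.123 = 2.020.
df = n − 2 = 56.
One-sided p ≈ 0.0241, which is < 0.05, so reject H₀.
There is evidence that the true slope on years of experience is positive.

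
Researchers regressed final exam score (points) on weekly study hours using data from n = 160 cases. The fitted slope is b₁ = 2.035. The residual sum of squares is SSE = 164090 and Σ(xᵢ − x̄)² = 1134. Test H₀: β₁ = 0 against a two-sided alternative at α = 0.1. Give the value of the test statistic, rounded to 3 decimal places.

t = 2.126

MSE = SSE/(n − 2) = 164090/158 = 1038.54.
SE(b₁) = √(MSE/Sₓₓ) = √(1038.54/1134) = 0.956987.
t = 2.035 / 0.956987 = 2.126.
df = n − 2 = 158.
Two-sided p ≈ 0.0350, which is < 0.1, so reject H₀.
There is evidence that weekly study hours is associated with final exam score.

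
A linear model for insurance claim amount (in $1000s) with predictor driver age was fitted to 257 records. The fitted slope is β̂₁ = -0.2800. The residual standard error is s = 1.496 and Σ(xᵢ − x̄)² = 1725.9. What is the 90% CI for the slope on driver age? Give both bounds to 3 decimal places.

(-0.339, -0.221)

SE(β̂₁) = s/√Sₓₓ = 1.496/√1725.9 = 0.0360101.
df = n − 2 = 255.
t* = t_{0.05, 255} = 1.650851.
Margin = t* × SE = 1.650851 × 0.0360101 = 0.05945.
CI: -0.2800 ± 0.05945 → (-0.339, -0.221).
With 90% confidence, each one-unit increase in driver age is associated with a change of between -0.339 and -0.221 $1000s in insurance claim amount.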